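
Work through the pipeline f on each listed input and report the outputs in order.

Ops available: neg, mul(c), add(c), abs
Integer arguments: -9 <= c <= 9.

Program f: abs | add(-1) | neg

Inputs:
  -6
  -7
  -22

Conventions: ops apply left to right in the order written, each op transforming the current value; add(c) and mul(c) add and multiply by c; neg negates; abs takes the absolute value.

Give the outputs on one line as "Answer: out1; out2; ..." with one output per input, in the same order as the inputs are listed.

-5; -6; -21

Execution, op by op:
  -6 -> 6 -> 5 -> -5
  -7 -> 7 -> 6 -> -6
  -22 -> 22 -> 21 -> -21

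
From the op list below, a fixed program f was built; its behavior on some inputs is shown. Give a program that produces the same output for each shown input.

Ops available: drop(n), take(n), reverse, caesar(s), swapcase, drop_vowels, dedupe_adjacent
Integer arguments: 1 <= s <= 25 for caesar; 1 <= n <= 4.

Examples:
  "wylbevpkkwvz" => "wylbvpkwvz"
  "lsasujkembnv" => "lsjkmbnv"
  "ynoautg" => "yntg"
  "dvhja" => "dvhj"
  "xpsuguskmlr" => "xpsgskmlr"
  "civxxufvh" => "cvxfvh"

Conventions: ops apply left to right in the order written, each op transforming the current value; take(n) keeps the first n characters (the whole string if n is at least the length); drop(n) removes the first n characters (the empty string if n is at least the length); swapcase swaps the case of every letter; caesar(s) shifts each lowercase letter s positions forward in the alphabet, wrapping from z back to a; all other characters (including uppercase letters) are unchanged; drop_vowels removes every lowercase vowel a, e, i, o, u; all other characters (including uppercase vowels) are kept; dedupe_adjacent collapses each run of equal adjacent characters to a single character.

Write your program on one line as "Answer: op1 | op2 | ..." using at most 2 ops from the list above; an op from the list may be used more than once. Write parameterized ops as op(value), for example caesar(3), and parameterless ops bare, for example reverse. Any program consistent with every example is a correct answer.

drop_vowels | dedupe_adjacent

Check, running the answer program on each example:
  "wylbevpkkwvz" -> "wylbvpkkwvz" -> "wylbvpkwvz"
  "lsasujkembnv" -> "lssjkmbnv" -> "lsjkmbnv"
  "ynoautg" -> "yntg" -> "yntg"
  "dvhja" -> "dvhj" -> "dvhj"
  "xpsuguskmlr" -> "xpsgskmlr" -> "xpsgskmlr"
  "civxxufvh" -> "cvxxfvh" -> "cvxfvh"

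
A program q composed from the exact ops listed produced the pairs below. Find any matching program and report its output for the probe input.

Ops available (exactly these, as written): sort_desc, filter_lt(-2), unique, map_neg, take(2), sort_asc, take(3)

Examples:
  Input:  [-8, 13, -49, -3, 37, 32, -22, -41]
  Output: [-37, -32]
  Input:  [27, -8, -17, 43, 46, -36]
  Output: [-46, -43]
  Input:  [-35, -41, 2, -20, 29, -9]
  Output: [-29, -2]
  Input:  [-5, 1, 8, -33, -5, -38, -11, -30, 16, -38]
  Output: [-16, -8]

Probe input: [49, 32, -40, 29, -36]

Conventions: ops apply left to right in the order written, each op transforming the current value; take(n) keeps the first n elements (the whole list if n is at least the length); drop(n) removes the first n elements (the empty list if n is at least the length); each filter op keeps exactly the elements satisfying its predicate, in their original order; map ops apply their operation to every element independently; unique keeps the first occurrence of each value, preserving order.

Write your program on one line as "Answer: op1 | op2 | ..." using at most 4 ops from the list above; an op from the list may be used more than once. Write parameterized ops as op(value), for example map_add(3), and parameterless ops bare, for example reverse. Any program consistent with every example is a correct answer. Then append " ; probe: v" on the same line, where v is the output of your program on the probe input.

sort_desc | map_neg | take(2) ; probe: [-49, -32]

Check, running the answer program on each example:
  [-8, 13, -49, -3, 37, 32, -22, -41] -> [37, 32, 13, -3, -8, -22, -41, -49] -> [-37, -32, -13, 3, 8, 22, 41, 49] -> [-37, -32]
  [27, -8, -17, 43, 46, -36] -> [46, 43, 27, -8, -17, -36] -> [-46, -43, -27, 8, 17, 36] -> [-46, -43]
  [-35, -41, 2, -20, 29, -9] -> [29, 2, -9, -20, -35, -41] -> [-29, -2, 9, 20, 35, 41] -> [-29, -2]
  [-5, 1, 8, -33, -5, -38, -11, -30, 16, -38] -> [16, 8, 1, -5, -5, -11, -30, -33, -38, -38] -> [-16, -8, -1, 5, 5, 11, 30, 33, 38, 38] -> [-16, -8]
  probe: [49, 32, -40, 29, -36] -> [49, 32, 29, -36, -40] -> [-49, -32, -29, 36, 40] -> [-49, -32]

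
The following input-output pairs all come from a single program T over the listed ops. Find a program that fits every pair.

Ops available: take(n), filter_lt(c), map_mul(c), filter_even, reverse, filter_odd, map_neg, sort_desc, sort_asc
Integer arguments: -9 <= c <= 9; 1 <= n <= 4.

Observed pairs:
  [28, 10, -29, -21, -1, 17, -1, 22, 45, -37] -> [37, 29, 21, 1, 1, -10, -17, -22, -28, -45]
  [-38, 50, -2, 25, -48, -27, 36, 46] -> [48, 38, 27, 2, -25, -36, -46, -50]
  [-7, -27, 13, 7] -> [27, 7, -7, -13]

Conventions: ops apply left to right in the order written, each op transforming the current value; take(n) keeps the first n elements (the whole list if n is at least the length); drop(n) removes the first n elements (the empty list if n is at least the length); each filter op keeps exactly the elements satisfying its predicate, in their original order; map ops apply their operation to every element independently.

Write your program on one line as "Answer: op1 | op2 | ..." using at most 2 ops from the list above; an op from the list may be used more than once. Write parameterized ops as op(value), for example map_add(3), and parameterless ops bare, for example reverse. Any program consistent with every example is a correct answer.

map_neg | sort_desc

Check, running the answer program on each example:
  [28, 10, -29, -21, -1, 17, -1, 22, 45, -37] -> [-28, -10, 29, 21, 1, -17, 1, -22, -45, 37] -> [37, 29, 21, 1, 1, -10, -17, -22, -28, -45]
  [-38, 50, -2, 25, -48, -27, 36, 46] -> [38, -50, 2, -25, 48, 27, -36, -46] -> [48, 38, 27, 2, -25, -36, -46, -50]
  [-7, -27, 13, 7] -> [7, 27, -13, -7] -> [27, 7, -7, -13]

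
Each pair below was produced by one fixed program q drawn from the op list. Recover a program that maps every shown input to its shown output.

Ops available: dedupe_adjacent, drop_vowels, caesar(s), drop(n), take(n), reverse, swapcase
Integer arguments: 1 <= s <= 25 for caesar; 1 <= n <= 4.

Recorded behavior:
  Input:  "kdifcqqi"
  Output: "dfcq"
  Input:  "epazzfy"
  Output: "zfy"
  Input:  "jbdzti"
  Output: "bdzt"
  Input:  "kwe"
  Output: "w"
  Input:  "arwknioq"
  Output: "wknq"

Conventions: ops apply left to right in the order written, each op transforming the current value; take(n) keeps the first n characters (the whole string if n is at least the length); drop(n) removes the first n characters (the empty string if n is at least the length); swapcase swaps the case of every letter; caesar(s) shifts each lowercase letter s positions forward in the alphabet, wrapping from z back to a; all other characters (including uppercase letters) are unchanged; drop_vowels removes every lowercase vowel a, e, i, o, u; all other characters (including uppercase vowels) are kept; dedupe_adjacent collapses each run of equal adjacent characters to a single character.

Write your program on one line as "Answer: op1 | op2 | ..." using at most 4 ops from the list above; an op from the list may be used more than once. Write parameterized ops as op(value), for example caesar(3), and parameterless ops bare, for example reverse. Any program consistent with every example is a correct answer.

drop_vowels | drop(1) | dedupe_adjacent

Check, running the answer program on each example:
  "kdifcqqi" -> "kdfcqq" -> "dfcqq" -> "dfcq"
  "epazzfy" -> "pzzfy" -> "zzfy" -> "zfy"
  "jbdzti" -> "jbdzt" -> "bdzt" -> "bdzt"
  "kwe" -> "kw" -> "w" -> "w"
  "arwknioq" -> "rwknq" -> "wknq" -> "wknq"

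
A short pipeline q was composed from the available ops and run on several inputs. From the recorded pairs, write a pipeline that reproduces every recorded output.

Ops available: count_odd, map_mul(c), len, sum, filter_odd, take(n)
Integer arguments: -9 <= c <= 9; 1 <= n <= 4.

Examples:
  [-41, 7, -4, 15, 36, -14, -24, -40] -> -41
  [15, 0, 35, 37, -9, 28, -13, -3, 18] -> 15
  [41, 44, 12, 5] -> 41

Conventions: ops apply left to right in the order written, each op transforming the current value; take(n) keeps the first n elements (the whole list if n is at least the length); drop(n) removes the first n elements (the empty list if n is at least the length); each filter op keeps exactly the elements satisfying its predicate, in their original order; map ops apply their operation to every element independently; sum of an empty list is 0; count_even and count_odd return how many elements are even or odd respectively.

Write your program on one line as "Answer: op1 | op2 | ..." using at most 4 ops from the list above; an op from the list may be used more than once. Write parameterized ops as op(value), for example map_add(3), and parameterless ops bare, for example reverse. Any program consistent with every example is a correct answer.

filter_odd | take(1) | sum

Check, running the answer program on each example:
  [-41, 7, -4, 15, 36, -14, -24, -40] -> [-41, 7, 15] -> [-41] -> -41
  [15, 0, 35, 37, -9, 28, -13, -3, 18] -> [15, 35, 37, -9, -13, -3] -> [15] -> 15
  [41, 44, 12, 5] -> [41, 5] -> [41] -> 41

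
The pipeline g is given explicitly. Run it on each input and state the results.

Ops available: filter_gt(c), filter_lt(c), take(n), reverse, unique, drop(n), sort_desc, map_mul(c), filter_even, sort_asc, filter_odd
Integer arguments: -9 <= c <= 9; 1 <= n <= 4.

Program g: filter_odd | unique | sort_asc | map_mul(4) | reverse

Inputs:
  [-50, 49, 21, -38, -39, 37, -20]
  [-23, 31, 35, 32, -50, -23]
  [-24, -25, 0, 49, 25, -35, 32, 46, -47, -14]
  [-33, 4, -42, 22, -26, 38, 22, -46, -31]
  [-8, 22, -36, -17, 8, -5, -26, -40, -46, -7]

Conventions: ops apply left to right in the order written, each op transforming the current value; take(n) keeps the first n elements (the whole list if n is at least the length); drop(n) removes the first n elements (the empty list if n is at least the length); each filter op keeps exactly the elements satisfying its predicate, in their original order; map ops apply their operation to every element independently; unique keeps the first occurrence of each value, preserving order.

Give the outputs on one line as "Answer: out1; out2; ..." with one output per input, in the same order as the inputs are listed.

[196, 148, 84, -156]; [140, 124, -92]; [196, 100, -100, -140, -188]; [-124, -132]; [-20, -28, -68]

Execution, op by op:
  [-50, 49, 21, -38, -39, 37, -20] -> [49, 21, -39, 37] -> [49, 21, -39, 37] -> [-39, 21, 37, 49] -> [-156, 84, 148, 196] -> [196, 148, 84, -156]
  [-23, 31, 35, 32, -50, -23] -> [-23, 31, 35, -23] -> [-23, 31, 35] -> [-23, 31, 35] -> [-92, 124, 140] -> [140, 124, -92]
  [-24, -25, 0, 49, 25, -35, 32, 46, -47, -14] -> [-25, 49, 25, -35, -47] -> [-25, 49, 25, -35, -47] -> [-47, -35, -25, 25, 49] -> [-188, -140, -100, 100, 196] -> [196, 100, -100, -140, -188]
  [-33, 4, -42, 22, -26, 38, 22, -46, -31] -> [-33, -31] -> [-33, -31] -> [-33, -31] -> [-132, -124] -> [-124, -132]
  [-8, 22, -36, -17, 8, -5, -26, -40, -46, -7] -> [-17, -5, -7] -> [-17, -5, -7] -> [-17, -7, -5] -> [-68, -28, -20] -> [-20, -28, -68]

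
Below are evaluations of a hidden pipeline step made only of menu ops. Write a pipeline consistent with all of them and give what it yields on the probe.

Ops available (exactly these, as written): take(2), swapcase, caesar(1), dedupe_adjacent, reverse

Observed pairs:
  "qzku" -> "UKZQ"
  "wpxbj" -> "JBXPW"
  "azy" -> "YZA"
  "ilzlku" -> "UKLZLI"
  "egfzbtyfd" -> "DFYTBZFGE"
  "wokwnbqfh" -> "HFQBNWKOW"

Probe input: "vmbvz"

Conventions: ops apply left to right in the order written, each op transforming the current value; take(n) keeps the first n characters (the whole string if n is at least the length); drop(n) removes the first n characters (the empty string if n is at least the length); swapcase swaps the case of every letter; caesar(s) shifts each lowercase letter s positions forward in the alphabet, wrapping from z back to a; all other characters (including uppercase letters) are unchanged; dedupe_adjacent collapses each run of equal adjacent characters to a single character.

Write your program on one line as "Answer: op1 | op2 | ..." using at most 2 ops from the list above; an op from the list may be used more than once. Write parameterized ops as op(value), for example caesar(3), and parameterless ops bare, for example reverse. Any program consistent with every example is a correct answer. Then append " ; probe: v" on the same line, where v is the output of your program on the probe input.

swapcase | reverse ; probe: "ZVBMV"

Check, running the answer program on each example:
  "qzku" -> "QZKU" -> "UKZQ"
  "wpxbj" -> "WPXBJ" -> "JBXPW"
  "azy" -> "AZY" -> "YZA"
  "ilzlku" -> "ILZLKU" -> "UKLZLI"
  "egfzbtyfd" -> "EGFZBTYFD" -> "DFYTBZFGE"
  "wokwnbqfh" -> "WOKWNBQFH" -> "HFQBNWKOW"
  probe: "vmbvz" -> "VMBVZ" -> "ZVBMV"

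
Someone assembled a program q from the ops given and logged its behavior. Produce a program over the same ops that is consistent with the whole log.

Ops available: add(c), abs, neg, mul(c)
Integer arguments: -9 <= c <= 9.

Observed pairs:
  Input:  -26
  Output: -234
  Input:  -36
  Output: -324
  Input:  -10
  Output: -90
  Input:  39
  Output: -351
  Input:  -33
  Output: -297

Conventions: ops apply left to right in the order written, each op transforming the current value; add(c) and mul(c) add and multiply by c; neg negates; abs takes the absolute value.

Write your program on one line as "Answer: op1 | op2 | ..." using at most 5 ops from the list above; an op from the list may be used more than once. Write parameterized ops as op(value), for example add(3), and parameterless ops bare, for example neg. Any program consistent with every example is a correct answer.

neg | abs | mul(-3) | mul(-3) | neg

Check, running the answer program on each example:
  -26 -> 26 -> 26 -> -78 -> 234 -> -234
  -36 -> 36 -> 36 -> -108 -> 324 -> -324
  -10 -> 10 -> 10 -> -30 -> 90 -> -90
  39 -> -39 -> 39 -> -117 -> 351 -> -351
  -33 -> 33 -> 33 -> -99 -> 297 -> -297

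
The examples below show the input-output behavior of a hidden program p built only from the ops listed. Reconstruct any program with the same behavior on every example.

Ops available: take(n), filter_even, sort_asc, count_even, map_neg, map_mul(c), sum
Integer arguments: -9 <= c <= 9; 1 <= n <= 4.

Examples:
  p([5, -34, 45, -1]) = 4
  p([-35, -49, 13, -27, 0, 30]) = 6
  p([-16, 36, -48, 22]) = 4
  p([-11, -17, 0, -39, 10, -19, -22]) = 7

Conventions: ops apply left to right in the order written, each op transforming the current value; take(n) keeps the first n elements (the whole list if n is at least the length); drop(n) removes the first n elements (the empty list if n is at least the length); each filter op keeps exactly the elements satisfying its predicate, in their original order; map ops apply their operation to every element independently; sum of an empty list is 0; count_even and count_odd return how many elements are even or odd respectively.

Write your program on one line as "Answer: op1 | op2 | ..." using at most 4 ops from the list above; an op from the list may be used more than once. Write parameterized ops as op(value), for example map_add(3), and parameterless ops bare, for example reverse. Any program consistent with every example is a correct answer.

map_mul(-4) | map_mul(7) | count_even

Check, running the answer program on each example:
  [5, -34, 45, -1] -> [-20, 136, -180, 4] -> [-140, 952, -1260, 28] -> 4
  [-35, -49, 13, -27, 0, 30] -> [140, 196, -52, 108, 0, -120] -> [980, 1372, -364, 756, 0, -840] -> 6
  [-16, 36, -48, 22] -> [64, -144, 192, -88] -> [448, -1008, 1344, -616] -> 4
  [-11, -17, 0, -39, 10, -19, -22] -> [44, 68, 0, 156, -40, 76, 88] -> [308, 476, 0, 1092, -280, 532, 616] -> 7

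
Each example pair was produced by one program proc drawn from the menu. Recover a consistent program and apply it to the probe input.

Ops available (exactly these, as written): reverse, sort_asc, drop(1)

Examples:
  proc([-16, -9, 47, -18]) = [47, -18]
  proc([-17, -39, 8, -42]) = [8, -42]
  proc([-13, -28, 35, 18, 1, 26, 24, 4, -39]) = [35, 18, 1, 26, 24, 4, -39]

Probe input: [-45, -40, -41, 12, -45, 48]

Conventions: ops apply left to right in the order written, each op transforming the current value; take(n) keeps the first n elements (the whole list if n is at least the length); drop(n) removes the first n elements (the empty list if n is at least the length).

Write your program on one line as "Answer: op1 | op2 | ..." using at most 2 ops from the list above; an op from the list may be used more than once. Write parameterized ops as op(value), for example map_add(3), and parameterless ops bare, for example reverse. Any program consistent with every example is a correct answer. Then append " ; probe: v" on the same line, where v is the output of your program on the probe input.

drop(1) | drop(1) ; probe: [-41, 12, -45, 48]

Check, running the answer program on each example:
  [-16, -9, 47, -18] -> [-9, 47, -18] -> [47, -18]
  [-17, -39, 8, -42] -> [-39, 8, -42] -> [8, -42]
  [-13, -28, 35, 18, 1, 26, 24, 4, -39] -> [-28, 35, 18, 1, 26, 24, 4, -39] -> [35, 18, 1, 26, 24, 4, -39]
  probe: [-45, -40, -41, 12, -45, 48] -> [-40, -41, 12, -45, 48] -> [-41, 12, -45, 48]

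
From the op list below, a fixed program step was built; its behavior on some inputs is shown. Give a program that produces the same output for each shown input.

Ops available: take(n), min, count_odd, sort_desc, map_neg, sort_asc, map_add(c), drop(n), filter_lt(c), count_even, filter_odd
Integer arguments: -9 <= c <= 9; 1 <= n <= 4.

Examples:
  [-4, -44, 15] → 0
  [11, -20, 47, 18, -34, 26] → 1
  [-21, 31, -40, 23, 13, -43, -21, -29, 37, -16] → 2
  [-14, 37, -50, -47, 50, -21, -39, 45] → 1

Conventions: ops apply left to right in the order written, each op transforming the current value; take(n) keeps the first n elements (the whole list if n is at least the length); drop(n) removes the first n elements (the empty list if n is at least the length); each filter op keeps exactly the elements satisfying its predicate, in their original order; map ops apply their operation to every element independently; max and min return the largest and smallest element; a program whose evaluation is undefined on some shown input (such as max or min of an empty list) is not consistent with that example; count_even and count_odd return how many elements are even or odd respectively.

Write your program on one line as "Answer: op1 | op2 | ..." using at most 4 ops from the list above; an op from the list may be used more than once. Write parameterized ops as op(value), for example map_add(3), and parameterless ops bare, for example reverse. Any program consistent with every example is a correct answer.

take(2) | map_neg | count_odd

Check, running the answer program on each example:
  [-4, -44, 15] -> [-4, -44] -> [4, 44] -> 0
  [11, -20, 47, 18, -34, 26] -> [11, -20] -> [-11, 20] -> 1
  [-21, 31, -40, 23, 13, -43, -21, -29, 37, -16] -> [-21, 31] -> [21, -31] -> 2
  [-14, 37, -50, -47, 50, -21, -39, 45] -> [-14, 37] -> [14, -37] -> 1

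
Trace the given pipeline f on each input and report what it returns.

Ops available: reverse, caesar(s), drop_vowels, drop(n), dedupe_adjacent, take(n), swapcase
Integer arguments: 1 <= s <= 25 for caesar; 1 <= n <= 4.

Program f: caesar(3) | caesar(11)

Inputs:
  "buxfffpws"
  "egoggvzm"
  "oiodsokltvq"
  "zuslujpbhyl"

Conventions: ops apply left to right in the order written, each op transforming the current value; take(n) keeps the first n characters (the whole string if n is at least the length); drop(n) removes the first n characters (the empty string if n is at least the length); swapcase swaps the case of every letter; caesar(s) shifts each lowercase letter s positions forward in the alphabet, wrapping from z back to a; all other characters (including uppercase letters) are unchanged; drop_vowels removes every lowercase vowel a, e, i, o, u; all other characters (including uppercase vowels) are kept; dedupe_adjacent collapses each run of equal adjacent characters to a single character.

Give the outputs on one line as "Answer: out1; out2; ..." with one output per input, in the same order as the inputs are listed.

"piltttdkg"; "sucuujna"; "cwcrgcyzhje"; "nigzixdpvmz"

Execution, op by op:
  "buxfffpws" -> "exaiiiszv" -> "piltttdkg"
  "egoggvzm" -> "hjrjjycp" -> "sucuujna"
  "oiodsokltvq" -> "rlrgvrnowyt" -> "cwcrgcyzhje"
  "zuslujpbhyl" -> "cxvoxmsekbo" -> "nigzixdpvmz"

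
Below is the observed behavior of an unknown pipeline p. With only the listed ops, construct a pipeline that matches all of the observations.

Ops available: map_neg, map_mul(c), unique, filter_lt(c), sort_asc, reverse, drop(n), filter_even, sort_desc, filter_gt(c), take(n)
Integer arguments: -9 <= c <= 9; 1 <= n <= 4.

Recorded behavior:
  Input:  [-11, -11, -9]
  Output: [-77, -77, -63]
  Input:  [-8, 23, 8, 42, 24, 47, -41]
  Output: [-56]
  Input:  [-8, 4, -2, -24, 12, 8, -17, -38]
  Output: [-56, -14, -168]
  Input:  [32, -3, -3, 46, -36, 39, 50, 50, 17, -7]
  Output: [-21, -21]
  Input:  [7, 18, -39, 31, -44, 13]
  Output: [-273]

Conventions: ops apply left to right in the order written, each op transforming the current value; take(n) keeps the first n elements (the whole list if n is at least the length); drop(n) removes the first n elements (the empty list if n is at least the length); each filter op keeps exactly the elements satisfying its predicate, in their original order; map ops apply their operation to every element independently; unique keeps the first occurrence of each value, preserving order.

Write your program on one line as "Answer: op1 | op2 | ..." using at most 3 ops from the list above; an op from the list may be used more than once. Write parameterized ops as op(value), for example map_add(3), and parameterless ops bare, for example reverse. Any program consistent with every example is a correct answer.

take(4) | filter_lt(4) | map_mul(7)

Check, running the answer program on each example:
  [-11, -11, -9] -> [-11, -11, -9] -> [-11, -11, -9] -> [-77, -77, -63]
  [-8, 23, 8, 42, 24, 47, -41] -> [-8, 23, 8, 42] -> [-8] -> [-56]
  [-8, 4, -2, -24, 12, 8, -17, -38] -> [-8, 4, -2, -24] -> [-8, -2, -24] -> [-56, -14, -168]
  [32, -3, -3, 46, -36, 39, 50, 50, 17, -7] -> [32, -3, -3, 46] -> [-3, -3] -> [-21, -21]
  [7, 18, -39, 31, -44, 13] -> [7, 18, -39, 31] -> [-39] -> [-273]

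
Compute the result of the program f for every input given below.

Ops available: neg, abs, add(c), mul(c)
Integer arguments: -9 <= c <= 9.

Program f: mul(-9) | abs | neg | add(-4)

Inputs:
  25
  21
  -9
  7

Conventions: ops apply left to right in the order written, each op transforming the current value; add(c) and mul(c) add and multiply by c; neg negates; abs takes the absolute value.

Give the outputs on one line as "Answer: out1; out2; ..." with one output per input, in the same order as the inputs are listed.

-229; -193; -85; -67

Execution, op by op:
  25 -> -225 -> 225 -> -225 -> -229
  21 -> -189 -> 189 -> -189 -> -193
  -9 -> 81 -> 81 -> -81 -> -85
  7 -> -63 -> 63 -> -63 -> -67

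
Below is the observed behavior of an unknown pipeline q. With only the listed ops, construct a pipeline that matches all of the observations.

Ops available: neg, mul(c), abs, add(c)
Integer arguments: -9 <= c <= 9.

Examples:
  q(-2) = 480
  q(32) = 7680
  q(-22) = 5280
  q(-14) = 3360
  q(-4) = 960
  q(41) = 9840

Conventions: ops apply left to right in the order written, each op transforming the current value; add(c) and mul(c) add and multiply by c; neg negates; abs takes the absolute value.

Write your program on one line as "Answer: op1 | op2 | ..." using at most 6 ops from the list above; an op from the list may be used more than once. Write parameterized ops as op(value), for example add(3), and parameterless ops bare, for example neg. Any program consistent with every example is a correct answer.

neg | abs | mul(-6) | mul(-5) | mul(8)

Check, running the answer program on each example:
  -2 -> 2 -> 2 -> -12 -> 60 -> 480
  32 -> -32 -> 32 -> -192 -> 960 -> 7680
  -22 -> 22 -> 22 -> -132 -> 660 -> 5280
  -14 -> 14 -> 14 -> -84 -> 420 -> 3360
  -4 -> 4 -> 4 -> -24 -> 120 -> 960
  41 -> -41 -> 41 -> -246 -> 1230 -> 9840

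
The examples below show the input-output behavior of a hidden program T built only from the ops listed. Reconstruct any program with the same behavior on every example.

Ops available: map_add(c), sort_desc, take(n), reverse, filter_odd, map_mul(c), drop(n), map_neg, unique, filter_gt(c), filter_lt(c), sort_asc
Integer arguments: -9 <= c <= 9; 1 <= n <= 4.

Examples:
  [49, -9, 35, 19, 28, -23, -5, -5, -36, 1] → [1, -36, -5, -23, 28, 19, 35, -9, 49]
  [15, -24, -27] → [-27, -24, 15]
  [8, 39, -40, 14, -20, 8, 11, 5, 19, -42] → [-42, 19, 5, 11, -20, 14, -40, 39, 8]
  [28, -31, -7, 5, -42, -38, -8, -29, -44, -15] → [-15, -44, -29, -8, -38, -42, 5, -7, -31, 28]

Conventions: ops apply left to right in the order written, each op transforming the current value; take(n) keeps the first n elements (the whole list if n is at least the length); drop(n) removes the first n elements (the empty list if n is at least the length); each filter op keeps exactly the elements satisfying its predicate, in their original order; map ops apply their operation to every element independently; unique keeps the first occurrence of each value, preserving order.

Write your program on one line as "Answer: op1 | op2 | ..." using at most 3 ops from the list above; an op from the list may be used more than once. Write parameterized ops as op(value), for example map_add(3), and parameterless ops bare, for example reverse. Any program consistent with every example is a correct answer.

unique | reverse

Check, running the answer program on each example:
  [49, -9, 35, 19, 28, -23, -5, -5, -36, 1] -> [49, -9, 35, 19, 28, -23, -5, -36, 1] -> [1, -36, -5, -23, 28, 19, 35, -9, 49]
  [15, -24, -27] -> [15, -24, -27] -> [-27, -24, 15]
  [8, 39, -40, 14, -20, 8, 11, 5, 19, -42] -> [8, 39, -40, 14, -20, 11, 5, 19, -42] -> [-42, 19, 5, 11, -20, 14, -40, 39, 8]
  [28, -31, -7, 5, -42, -38, -8, -29, -44, -15] -> [28, -31, -7, 5, -42, -38, -8, -29, -44, -15] -> [-15, -44, -29, -8, -38, -42, 5, -7, -31, 28]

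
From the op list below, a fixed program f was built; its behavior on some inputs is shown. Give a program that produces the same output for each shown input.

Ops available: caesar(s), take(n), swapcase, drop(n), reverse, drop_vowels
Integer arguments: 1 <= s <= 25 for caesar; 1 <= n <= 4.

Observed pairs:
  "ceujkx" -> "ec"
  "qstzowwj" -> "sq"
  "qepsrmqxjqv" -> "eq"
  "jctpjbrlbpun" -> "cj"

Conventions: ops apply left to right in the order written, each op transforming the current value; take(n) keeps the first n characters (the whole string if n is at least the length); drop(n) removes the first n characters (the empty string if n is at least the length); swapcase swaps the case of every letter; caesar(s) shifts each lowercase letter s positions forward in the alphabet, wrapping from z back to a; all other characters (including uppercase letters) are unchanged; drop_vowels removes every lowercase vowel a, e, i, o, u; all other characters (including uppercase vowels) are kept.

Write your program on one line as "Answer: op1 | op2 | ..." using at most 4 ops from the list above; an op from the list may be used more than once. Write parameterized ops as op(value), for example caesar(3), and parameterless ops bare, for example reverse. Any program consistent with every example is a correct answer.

take(3) | take(2) | reverse

Check, running the answer program on each example:
  "ceujkx" -> "ceu" -> "ce" -> "ec"
  "qstzowwj" -> "qst" -> "qs" -> "sq"
  "qepsrmqxjqv" -> "qep" -> "qe" -> "eq"
  "jctpjbrlbpun" -> "jct" -> "jc" -> "cj"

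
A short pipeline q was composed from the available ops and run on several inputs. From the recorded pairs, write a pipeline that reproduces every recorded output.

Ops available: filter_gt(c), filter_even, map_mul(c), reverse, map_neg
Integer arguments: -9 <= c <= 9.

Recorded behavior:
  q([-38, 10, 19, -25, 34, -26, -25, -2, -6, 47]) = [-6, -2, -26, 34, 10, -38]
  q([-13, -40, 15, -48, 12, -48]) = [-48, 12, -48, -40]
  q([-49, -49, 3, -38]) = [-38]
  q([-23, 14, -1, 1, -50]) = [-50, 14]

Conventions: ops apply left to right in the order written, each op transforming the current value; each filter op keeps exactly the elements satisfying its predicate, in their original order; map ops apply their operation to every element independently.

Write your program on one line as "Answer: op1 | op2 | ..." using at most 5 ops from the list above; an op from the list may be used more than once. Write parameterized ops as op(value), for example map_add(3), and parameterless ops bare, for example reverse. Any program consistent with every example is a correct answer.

map_neg | filter_even | reverse | map_neg

Check, running the answer program on each example:
  [-38, 10, 19, -25, 34, -26, -25, -2, -6, 47] -> [38, -10, -19, 25, -34, 26, 25, 2, 6, -47] -> [38, -10, -34, 26, 2, 6] -> [6, 2, 26, -34, -10, 38] -> [-6, -2, -26, 34, 10, -38]
  [-13, -40, 15, -48, 12, -48] -> [13, 40, -15, 48, -12, 48] -> [40, 48, -12, 48] -> [48, -12, 48, 40] -> [-48, 12, -48, -40]
  [-49, -49, 3, -38] -> [49, 49, -3, 38] -> [38] -> [38] -> [-38]
  [-23, 14, -1, 1, -50] -> [23, -14, 1, -1, 50] -> [-14, 50] -> [50, -14] -> [-50, 14]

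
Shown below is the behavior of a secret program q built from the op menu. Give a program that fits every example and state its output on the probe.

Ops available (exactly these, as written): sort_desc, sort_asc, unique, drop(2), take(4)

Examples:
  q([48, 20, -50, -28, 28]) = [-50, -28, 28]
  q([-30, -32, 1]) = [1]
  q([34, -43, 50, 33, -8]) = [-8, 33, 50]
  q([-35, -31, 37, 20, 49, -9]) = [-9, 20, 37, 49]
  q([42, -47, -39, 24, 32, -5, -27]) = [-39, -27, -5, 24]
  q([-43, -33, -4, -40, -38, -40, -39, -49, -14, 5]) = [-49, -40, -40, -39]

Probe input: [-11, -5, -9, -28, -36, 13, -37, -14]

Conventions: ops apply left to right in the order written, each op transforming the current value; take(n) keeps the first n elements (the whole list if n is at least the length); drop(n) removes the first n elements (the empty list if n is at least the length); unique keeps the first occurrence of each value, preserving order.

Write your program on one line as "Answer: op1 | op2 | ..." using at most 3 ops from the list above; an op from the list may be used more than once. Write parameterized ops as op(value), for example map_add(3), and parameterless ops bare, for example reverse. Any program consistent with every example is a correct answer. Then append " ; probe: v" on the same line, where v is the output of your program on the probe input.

drop(2) | sort_asc | take(4) ; probe: [-37, -36, -28, -14]

Check, running the answer program on each example:
  [48, 20, -50, -28, 28] -> [-50, -28, 28] -> [-50, -28, 28] -> [-50, -28, 28]
  [-30, -32, 1] -> [1] -> [1] -> [1]
  [34, -43, 50, 33, -8] -> [50, 33, -8] -> [-8, 33, 50] -> [-8, 33, 50]
  [-35, -31, 37, 20, 49, -9] -> [37, 20, 49, -9] -> [-9, 20, 37, 49] -> [-9, 20, 37, 49]
  [42, -47, -39, 24, 32, -5, -27] -> [-39, 24, 32, -5, -27] -> [-39, -27, -5, 24, 32] -> [-39, -27, -5, 24]
  [-43, -33, -4, -40, -38, -40, -39, -49, -14, 5] -> [-4, -40, -38, -40, -39, -49, -14, 5] -> [-49, -40, -40, -39, -38, -14, -4, 5] -> [-49, -40, -40, -39]
  probe: [-11, -5, -9, -28, -36, 13, -37, -14] -> [-9, -28, -36, 13, -37, -14] -> [-37, -36, -28, -14, -9, 13] -> [-37, -36, -28, -14]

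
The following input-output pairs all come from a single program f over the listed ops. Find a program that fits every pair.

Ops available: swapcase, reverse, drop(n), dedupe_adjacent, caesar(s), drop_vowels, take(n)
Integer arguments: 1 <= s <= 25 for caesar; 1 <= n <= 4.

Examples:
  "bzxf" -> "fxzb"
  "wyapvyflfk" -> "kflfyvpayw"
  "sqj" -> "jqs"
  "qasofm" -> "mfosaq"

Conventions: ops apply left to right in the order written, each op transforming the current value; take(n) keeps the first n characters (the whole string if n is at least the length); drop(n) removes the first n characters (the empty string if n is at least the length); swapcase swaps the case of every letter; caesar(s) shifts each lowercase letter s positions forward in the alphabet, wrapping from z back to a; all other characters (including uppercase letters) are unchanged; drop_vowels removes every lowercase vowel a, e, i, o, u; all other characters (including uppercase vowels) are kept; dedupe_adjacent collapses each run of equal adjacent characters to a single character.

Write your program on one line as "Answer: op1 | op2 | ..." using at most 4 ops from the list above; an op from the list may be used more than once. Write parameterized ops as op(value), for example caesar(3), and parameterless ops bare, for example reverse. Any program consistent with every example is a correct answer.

swapcase | reverse | swapcase

Check, running the answer program on each example:
  "bzxf" -> "BZXF" -> "FXZB" -> "fxzb"
  "wyapvyflfk" -> "WYAPVYFLFK" -> "KFLFYVPAYW" -> "kflfyvpayw"
  "sqj" -> "SQJ" -> "JQS" -> "jqs"
  "qasofm" -> "QASOFM" -> "MFOSAQ" -> "mfosaq"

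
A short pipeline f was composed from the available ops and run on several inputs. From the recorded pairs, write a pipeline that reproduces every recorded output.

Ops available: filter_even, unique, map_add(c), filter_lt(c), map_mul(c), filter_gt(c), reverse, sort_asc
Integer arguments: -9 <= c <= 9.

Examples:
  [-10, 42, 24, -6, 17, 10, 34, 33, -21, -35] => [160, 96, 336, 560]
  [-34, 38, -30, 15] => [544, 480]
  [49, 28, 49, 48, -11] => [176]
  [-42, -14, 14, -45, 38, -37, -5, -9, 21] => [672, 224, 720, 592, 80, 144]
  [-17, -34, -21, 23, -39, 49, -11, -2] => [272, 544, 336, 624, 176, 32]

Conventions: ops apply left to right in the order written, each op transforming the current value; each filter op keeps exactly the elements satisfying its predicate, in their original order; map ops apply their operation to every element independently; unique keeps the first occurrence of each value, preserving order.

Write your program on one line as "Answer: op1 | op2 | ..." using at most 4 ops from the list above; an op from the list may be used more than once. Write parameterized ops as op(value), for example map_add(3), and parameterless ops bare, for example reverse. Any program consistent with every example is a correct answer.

map_mul(4) | filter_lt(6) | map_mul(-4)

Check, running the answer program on each example:
  [-10, 42, 24, -6, 17, 10, 34, 33, -21, -35] -> [-40, 168, 96, -24, 68, 40, 136, 132, -84, -140] -> [-40, -24, -84, -140] -> [160, 96, 336, 560]
  [-34, 38, -30, 15] -> [-136, 152, -120, 60] -> [-136, -120] -> [544, 480]
  [49, 28, 49, 48, -11] -> [196, 112, 196, 192, -44] -> [-44] -> [176]
  [-42, -14, 14, -45, 38, -37, -5, -9, 21] -> [-168, -56, 56, -180, 152, -148, -20, -36, 84] -> [-168, -56, -180, -148, -20, -36] -> [672, 224, 720, 592, 80, 144]
  [-17, -34, -21, 23, -39, 49, -11, -2] -> [-68, -136, -84, 92, -156, 196, -44, -8] -> [-68, -136, -84, -156, -44, -8] -> [272, 544, 336, 624, 176, 32]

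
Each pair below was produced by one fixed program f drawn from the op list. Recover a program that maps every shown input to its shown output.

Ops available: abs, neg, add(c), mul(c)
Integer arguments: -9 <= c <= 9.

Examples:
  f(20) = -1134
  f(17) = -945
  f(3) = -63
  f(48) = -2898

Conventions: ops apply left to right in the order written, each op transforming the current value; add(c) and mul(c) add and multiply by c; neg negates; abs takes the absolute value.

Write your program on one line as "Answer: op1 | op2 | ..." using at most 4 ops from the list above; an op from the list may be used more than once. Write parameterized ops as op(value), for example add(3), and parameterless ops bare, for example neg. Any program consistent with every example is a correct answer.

add(-2) | mul(-7) | mul(9)

Check, running the answer program on each example:
  20 -> 18 -> -126 -> -1134
  17 -> 15 -> -105 -> -945
  3 -> 1 -> -7 -> -63
  48 -> 46 -> -322 -> -2898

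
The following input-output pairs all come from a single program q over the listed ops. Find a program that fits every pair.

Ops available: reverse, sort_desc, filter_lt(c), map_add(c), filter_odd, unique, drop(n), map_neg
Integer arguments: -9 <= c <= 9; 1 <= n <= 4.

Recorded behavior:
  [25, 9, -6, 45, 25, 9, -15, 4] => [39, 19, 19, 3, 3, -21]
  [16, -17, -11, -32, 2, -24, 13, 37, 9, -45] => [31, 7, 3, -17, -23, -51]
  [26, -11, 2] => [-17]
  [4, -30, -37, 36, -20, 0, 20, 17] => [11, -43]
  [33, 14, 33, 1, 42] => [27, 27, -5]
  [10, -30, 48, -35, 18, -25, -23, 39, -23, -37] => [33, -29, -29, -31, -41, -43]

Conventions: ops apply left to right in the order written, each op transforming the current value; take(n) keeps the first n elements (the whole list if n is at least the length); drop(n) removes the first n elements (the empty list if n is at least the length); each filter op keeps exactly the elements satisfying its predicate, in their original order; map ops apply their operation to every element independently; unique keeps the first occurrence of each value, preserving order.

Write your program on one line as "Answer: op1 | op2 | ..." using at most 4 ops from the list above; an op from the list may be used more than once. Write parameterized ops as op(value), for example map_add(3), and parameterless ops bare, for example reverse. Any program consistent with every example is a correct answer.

map_add(-6) | filter_odd | sort_desc

Check, running the answer program on each example:
  [25, 9, -6, 45, 25, 9, -15, 4] -> [19, 3, -12, 39, 19, 3, -21, -2] -> [19, 3, 39, 19, 3, -21] -> [39, 19, 19, 3, 3, -21]
  [16, -17, -11, -32, 2, -24, 13, 37, 9, -45] -> [10, -23, -17, -38, -4, -30, 7, 31, 3, -51] -> [-23, -17, 7, 31, 3, -51] -> [31, 7, 3, -17, -23, -51]
  [26, -11, 2] -> [20, -17, -4] -> [-17] -> [-17]
  [4, -30, -37, 36, -20, 0, 20, 17] -> [-2, -36, -43, 30, -26, -6, 14, 11] -> [-43, 11] -> [11, -43]
  [33, 14, 33, 1, 42] -> [27, 8, 27, -5, 36] -> [27, 27, -5] -> [27, 27, -5]
  [10, -30, 48, -35, 18, -25, -23, 39, -23, -37] -> [4, -36, 42, -41, 12, -31, -29, 33, -29, -43] -> [-41, -31, -29, 33, -29, -43] -> [33, -29, -29, -31, -41, -43]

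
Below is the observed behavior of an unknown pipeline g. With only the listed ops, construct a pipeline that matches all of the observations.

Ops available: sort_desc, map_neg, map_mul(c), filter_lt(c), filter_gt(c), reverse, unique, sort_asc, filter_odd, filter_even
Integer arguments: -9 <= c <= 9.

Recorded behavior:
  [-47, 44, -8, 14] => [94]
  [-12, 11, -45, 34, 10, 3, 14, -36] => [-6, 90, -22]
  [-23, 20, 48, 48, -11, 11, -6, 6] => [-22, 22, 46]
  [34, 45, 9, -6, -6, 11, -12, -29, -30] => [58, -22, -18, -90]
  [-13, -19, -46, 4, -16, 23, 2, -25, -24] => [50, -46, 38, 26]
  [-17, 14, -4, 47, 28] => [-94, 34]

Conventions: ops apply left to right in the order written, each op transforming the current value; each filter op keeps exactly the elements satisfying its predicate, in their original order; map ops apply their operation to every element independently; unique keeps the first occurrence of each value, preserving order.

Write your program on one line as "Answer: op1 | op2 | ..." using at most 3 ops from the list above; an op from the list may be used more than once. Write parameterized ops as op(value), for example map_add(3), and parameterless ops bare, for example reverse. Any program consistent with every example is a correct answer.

filter_odd | reverse | map_mul(-2)

Check, running the answer program on each example:
  [-47, 44, -8, 14] -> [-47] -> [-47] -> [94]
  [-12, 11, -45, 34, 10, 3, 14, -36] -> [11, -45, 3] -> [3, -45, 11] -> [-6, 90, -22]
  [-23, 20, 48, 48, -11, 11, -6, 6] -> [-23, -11, 11] -> [11, -11, -23] -> [-22, 22, 46]
  [34, 45, 9, -6, -6, 11, -12, -29, -30] -> [45, 9, 11, -29] -> [-29, 11, 9, 45] -> [58, -22, -18, -90]
  [-13, -19, -46, 4, -16, 23, 2, -25, -24] -> [-13, -19, 23, -25] -> [-25, 23, -19, -13] -> [50, -46, 38, 26]
  [-17, 14, -4, 47, 28] -> [-17, 47] -> [47, -17] -> [-94, 34]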